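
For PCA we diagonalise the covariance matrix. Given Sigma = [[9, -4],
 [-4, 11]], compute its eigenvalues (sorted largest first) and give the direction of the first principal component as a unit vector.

Step 1 — characteristic polynomial of 2×2 Sigma:
  det(Sigma - λI) = λ² - trace · λ + det = 0.
  trace = 9 + 11 = 20, det = 9·11 - (-4)² = 83.
Step 2 — discriminant:
  Δ = trace² - 4·det = 400 - 332 = 68.
Step 3 — eigenvalues:
  λ = (trace ± √Δ)/2 = (20 ± 8.2462)/2,
  λ_1 = 14.1231,  λ_2 = 5.8769.

Step 4 — unit eigenvector for λ_1: solve (Sigma - λ_1 I)v = 0. First row:
  (9 - 14.1231)·v_x + (-4)·v_y = 0, i.e. (-5.1231)·v_x + (-4)·v_y = 0,
  so v ∝ (b, λ_1 - a) = (-4, 5.1231); multiply by -1 so the first entry is positive: u = (4, -5.1231).
  ||u|| = √((4)² + (-5.1231)²) = √(42.2462) ≈ 6.4997,
  v_1 = u/||u|| ≈ (0.6154, -0.7882) (||v_1|| = 1).

λ_1 = 14.1231,  λ_2 = 5.8769;  v_1 ≈ (0.6154, -0.7882)


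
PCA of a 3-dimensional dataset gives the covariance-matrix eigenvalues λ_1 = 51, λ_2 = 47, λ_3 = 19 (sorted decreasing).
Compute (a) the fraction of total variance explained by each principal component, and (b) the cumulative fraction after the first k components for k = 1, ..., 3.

Step 1 — total variance = trace(Sigma) = Σ λ_i = 51 + 47 + 19 = 117.

Step 2 — fraction explained by component i = λ_i / Σ λ:
  PC1: 51/117 = 0.4359
  PC2: 47/117 = 0.4017
  PC3: 19/117 = 0.1624

Step 3 — cumulative fraction after k components = (λ_1 + ... + λ_k) / Σ λ:
  k = 1: 51/117 = 0.4359
  k = 2: (51 + 47)/117 = 98/117 = 0.8376
  k = 3: (51 + 47 + 19)/117 = 117/117 = 1

Summary (fraction, with percent):

explained: PC1 0.4359 (43.59%), PC2 0.4017 (40.17%), PC3 0.1624 (16.24%);  cumulative: 0.4359, 0.8376, 1


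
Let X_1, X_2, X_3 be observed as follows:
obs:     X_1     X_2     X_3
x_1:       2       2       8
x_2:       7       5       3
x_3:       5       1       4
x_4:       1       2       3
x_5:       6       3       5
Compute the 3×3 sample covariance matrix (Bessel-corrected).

Step 1 — column means:
  mean(X_1) = (2 + 7 + 5 + 1 + 6) / 5 = 21/5 = 4.2
  mean(X_2) = (2 + 5 + 1 + 2 + 3) / 5 = 13/5 = 2.6
  mean(X_3) = (8 + 3 + 4 + 3 + 5) / 5 = 23/5 = 4.6

Step 2 — sample covariance S[i,j] = (1/(n-1)) · Σ_k (x_{k,i} - mean_i) · (x_{k,j} - mean_j), with n-1 = 4.
  S[X_1,X_1] = ((-2.2)·(-2.2) + (2.8)·(2.8) + (0.8)·(0.8) + (-3.2)·(-3.2) + (1.8)·(1.8)) / 4 = 26.8/4 = 6.7
  S[X_1,X_2] = ((-2.2)·(-0.6) + (2.8)·(2.4) + (0.8)·(-1.6) + (-3.2)·(-0.6) + (1.8)·(0.4)) / 4 = 9.4/4 = 2.35
  S[X_1,X_3] = ((-2.2)·(3.4) + (2.8)·(-1.6) + (0.8)·(-0.6) + (-3.2)·(-1.6) + (1.8)·(0.4)) / 4 = -6.6/4 = -1.65
  S[X_2,X_2] = ((-0.6)·(-0.6) + (2.4)·(2.4) + (-1.6)·(-1.6) + (-0.6)·(-0.6) + (0.4)·(0.4)) / 4 = 9.2/4 = 2.3
  S[X_2,X_3] = ((-0.6)·(3.4) + (2.4)·(-1.6) + (-1.6)·(-0.6) + (-0.6)·(-1.6) + (0.4)·(0.4)) / 4 = -3.8/4 = -0.95
  S[X_3,X_3] = ((3.4)·(3.4) + (-1.6)·(-1.6) + (-0.6)·(-0.6) + (-1.6)·(-1.6) + (0.4)·(0.4)) / 4 = 17.2/4 = 4.3

S is symmetric (S[j,i] = S[i,j]). Assembling:

S = [[6.7, 2.35, -1.65],
 [2.35, 2.3, -0.95],
 [-1.65, -0.95, 4.3]]


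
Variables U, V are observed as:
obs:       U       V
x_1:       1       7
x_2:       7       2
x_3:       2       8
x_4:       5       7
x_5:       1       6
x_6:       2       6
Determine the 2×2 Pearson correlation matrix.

Step 1 — column means:
  mean(U) = (1 + 7 + 2 + 5 + 1 + 2) / 6 = 18/6 = 3
  mean(V) = (7 + 2 + 8 + 7 + 6 + 6) / 6 = 36/6 = 6

Step 2 — sample variances and covariances s[i,j] = (1/(n-1)) · Σ_k (x_{k,i} - mean_i) · (x_{k,j} - mean_j), with n-1 = 5:
  s[U,U] = ((-2)·(-2) + (4)·(4) + (-1)·(-1) + (2)·(2) + (-2)·(-2) + (-1)·(-1)) / 5 = 30/5 = 6
  s[U,V] = ((-2)·(1) + (4)·(-4) + (-1)·(2) + (2)·(1) + (-2)·(0) + (-1)·(0)) / 5 = -18/5 = -3.6
  s[V,V] = ((1)·(1) + (-4)·(-4) + (2)·(2) + (1)·(1) + (0)·(0) + (0)·(0)) / 5 = 22/5 = 4.4
  Sample standard deviations s_i = √(s[i,i]):
  s(U) = √(6) = 2.4495
  s(V) = √(4.4) = 2.0976

Step 3 — r_{ij} = s_{ij} / (s_i · s_j):
  r[U,U] = 1 (diagonal).
  r[U,V] = -3.6 / (2.4495 · 2.0976) = -3.6 / 5.1381 = -0.7006
  r[V,V] = 1 (diagonal).

R is symmetric with unit diagonal. Assembling:

R = [[1, -0.7006],
 [-0.7006, 1]]


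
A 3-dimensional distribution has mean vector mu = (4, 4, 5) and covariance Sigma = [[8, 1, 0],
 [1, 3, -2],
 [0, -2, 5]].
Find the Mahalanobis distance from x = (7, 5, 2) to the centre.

Step 1 — centre the observation: (x - mu) = (3, 1, -3).

Step 2 — invert Sigma (cofactor / det for 3×3, or solve directly):
  Sigma^{-1} = [[0.1325, -0.0602, -0.0241],
 [-0.0602, 0.4819, 0.1928],
 [-0.0241, 0.1928, 0.2771]].

Step 3 — form the quadratic (x - mu)^T · Sigma^{-1} · (x - mu):
  Sigma^{-1} · (x - mu) = (0.4096, -0.2771, -0.7108).
  (x - mu)^T · [Sigma^{-1} · (x - mu)] = (3)·(0.4096) + (1)·(-0.2771) + (-3)·(-0.7108) = 3.0843.

Step 4 — take square root: d = √(3.0843) ≈ 1.7562.

d(x, mu) = √(3.0843) ≈ 1.7562


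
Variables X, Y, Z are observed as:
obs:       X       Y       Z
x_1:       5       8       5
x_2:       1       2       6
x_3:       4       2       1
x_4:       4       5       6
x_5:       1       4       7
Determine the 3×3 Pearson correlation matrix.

Step 1 — column means:
  mean(X) = (5 + 1 + 4 + 4 + 1) / 5 = 15/5 = 3
  mean(Y) = (8 + 2 + 2 + 5 + 4) / 5 = 21/5 = 4.2
  mean(Z) = (5 + 6 + 1 + 6 + 7) / 5 = 25/5 = 5

Step 2 — sample variances and covariances s[i,j] = (1/(n-1)) · Σ_k (x_{k,i} - mean_i) · (x_{k,j} - mean_j), with n-1 = 4:
  s[X,X] = ((2)·(2) + (-2)·(-2) + (1)·(1) + (1)·(1) + (-2)·(-2)) / 4 = 14/4 = 3.5
  s[X,Y] = ((2)·(3.8) + (-2)·(-2.2) + (1)·(-2.2) + (1)·(0.8) + (-2)·(-0.2)) / 4 = 11/4 = 2.75
  s[X,Z] = ((2)·(0) + (-2)·(1) + (1)·(-4) + (1)·(1) + (-2)·(2)) / 4 = -9/4 = -2.25
  s[Y,Y] = ((3.8)·(3.8) + (-2.2)·(-2.2) + (-2.2)·(-2.2) + (0.8)·(0.8) + (-0.2)·(-0.2)) / 4 = 24.8/4 = 6.2
  s[Y,Z] = ((3.8)·(0) + (-2.2)·(1) + (-2.2)·(-4) + (0.8)·(1) + (-0.2)·(2)) / 4 = 7/4 = 1.75
  s[Z,Z] = ((0)·(0) + (1)·(1) + (-4)·(-4) + (1)·(1) + (2)·(2)) / 4 = 22/4 = 5.5
  Sample standard deviations s_i = √(s[i,i]):
  s(X) = √(3.5) = 1.8708
  s(Y) = √(6.2) = 2.49
  s(Z) = √(5.5) = 2.3452

Step 3 — r_{ij} = s_{ij} / (s_i · s_j):
  r[X,X] = 1 (diagonal).
  r[X,Y] = 2.75 / (1.8708 · 2.49) = 2.75 / 4.6583 = 0.5903
  r[X,Z] = -2.25 / (1.8708 · 2.3452) = -2.25 / 4.3875 = -0.5128
  r[Y,Y] = 1 (diagonal).
  r[Y,Z] = 1.75 / (2.49 · 2.3452) = 1.75 / 5.8395 = 0.2997
  r[Z,Z] = 1 (diagonal).

R is symmetric with unit diagonal. Assembling:

R = [[1, 0.5903, -0.5128],
 [0.5903, 1, 0.2997],
 [-0.5128, 0.2997, 1]]


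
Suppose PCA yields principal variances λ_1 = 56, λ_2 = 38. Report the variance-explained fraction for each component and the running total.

Step 1 — total variance = trace(Sigma) = Σ λ_i = 56 + 38 = 94.

Step 2 — fraction explained by component i = λ_i / Σ λ:
  PC1: 56/94 = 0.5957
  PC2: 38/94 = 0.4043

Step 3 — cumulative fraction after k components = (λ_1 + ... + λ_k) / Σ λ:
  k = 1: 56/94 = 0.5957
  k = 2: (56 + 38)/94 = 94/94 = 1

Summary (fraction, with percent):

explained: PC1 0.5957 (59.57%), PC2 0.4043 (40.43%);  cumulative: 0.5957, 1


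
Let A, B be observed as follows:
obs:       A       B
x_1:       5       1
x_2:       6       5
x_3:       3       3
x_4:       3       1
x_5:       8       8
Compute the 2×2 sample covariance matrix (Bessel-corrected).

Step 1 — column means:
  mean(A) = (5 + 6 + 3 + 3 + 8) / 5 = 25/5 = 5
  mean(B) = (1 + 5 + 3 + 1 + 8) / 5 = 18/5 = 3.6

Step 2 — sample covariance S[i,j] = (1/(n-1)) · Σ_k (x_{k,i} - mean_i) · (x_{k,j} - mean_j), with n-1 = 4.
  S[A,A] = ((0)·(0) + (1)·(1) + (-2)·(-2) + (-2)·(-2) + (3)·(3)) / 4 = 18/4 = 4.5
  S[A,B] = ((0)·(-2.6) + (1)·(1.4) + (-2)·(-0.6) + (-2)·(-2.6) + (3)·(4.4)) / 4 = 21/4 = 5.25
  S[B,B] = ((-2.6)·(-2.6) + (1.4)·(1.4) + (-0.6)·(-0.6) + (-2.6)·(-2.6) + (4.4)·(4.4)) / 4 = 35.2/4 = 8.8

S is symmetric (S[j,i] = S[i,j]). Assembling:

S = [[4.5, 5.25],
 [5.25, 8.8]]


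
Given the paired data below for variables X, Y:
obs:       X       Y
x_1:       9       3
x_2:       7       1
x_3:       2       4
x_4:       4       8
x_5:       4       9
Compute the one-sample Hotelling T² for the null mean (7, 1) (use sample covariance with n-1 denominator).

Step 1 — sample mean vector:
  mean(X) = (9 + 7 + 2 + 4 + 4) / 5 = 26/5 = 5.2
  mean(Y) = (3 + 1 + 4 + 8 + 9) / 5 = 25/5 = 5
  x̄ = (5.2, 5),  deviation x̄ - mu_0 = (5.2, 5) - (7, 1) = (-1.8, 4).

Step 2 — sample covariance matrix, S[i,j] = (1/(n-1)) · Σ_k (x_{k,i} - mean_i) · (x_{k,j} - mean_j), divisor n-1 = 4:
  S[X,X] = ((3.8)·(3.8) + (1.8)·(1.8) + (-3.2)·(-3.2) + (-1.2)·(-1.2) + (-1.2)·(-1.2)) / 4 = 30.8/4 = 7.7
  S[X,Y] = ((3.8)·(-2) + (1.8)·(-4) + (-3.2)·(-1) + (-1.2)·(3) + (-1.2)·(4)) / 4 = -20/4 = -5
  S[Y,Y] = ((-2)·(-2) + (-4)·(-4) + (-1)·(-1) + (3)·(3) + (4)·(4)) / 4 = 46/4 = 11.5
  S = [[7.7, -5],
 [-5, 11.5]].

Step 3 — invert S. det(S) = 7.7·11.5 - (-5)² = 63.55.
  S^{-1} = (1/det) · [[d, -b], [-b, a]] = [[0.181, 0.0787],
 [0.0787, 0.1212]].

Step 4 — quadratic form (x̄ - mu_0)^T · S^{-1} · (x̄ - mu_0):
  S^{-1} · (x̄ - mu_0) = (-0.011, 0.343),
  (x̄ - mu_0)^T · [...] = (-1.8)·(-0.011) + (4)·(0.343) = 1.392.

Step 5 — scale by n: T² = 5 · 1.392 = 6.9599.

T² ≈ 6.9599


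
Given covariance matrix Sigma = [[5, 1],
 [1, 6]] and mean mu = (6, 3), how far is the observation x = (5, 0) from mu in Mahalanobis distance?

Step 1 — centre the observation: (x - mu) = (-1, -3).

Step 2 — invert Sigma. det(Sigma) = 5·6 - (1)² = 29.
  Sigma^{-1} = (1/det) · [[d, -b], [-b, a]] = [[0.2069, -0.0345],
 [-0.0345, 0.1724]].

Step 3 — form the quadratic (x - mu)^T · Sigma^{-1} · (x - mu):
  Sigma^{-1} · (x - mu) = (-0.1034, -0.4828).
  (x - mu)^T · [Sigma^{-1} · (x - mu)] = (-1)·(-0.1034) + (-3)·(-0.4828) = 1.5517.

Step 4 — take square root: d = √(1.5517) ≈ 1.2457.

d(x, mu) = √(1.5517) ≈ 1.2457


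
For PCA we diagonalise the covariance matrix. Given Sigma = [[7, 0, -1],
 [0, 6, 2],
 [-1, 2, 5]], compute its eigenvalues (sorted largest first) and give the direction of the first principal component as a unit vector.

Step 1 — characteristic polynomial p(λ) = det(λI - Sigma) = λ³ - tr·λ² + c_1·λ - det, where tr = trace, c_1 = sum of the principal 2×2 minors, det = det(Sigma):
  tr = 7 + 6 + 5 = 18,
  c_1 = (7·6 - (0)²) + (7·5 - (-1)²) + (6·5 - (2)²) = 42 + 34 + 26 = 102,
  det = 7·(6·5 - (2)²) - (0)·((0)·5 - (2)·(-1)) + (-1)·((0)·(2) - 6·(-1)) = 7·(26) - (0)·(2) + (-1)·(6) = 176.
  So p(λ) = λ³ - 18λ² + 102λ - 176.
Step 2 — look for an integer root (rational root theorem: any rational root is an integer divisor of 176). Testing λ = 8:
  p(8) = 512 - 1152 + 816 - 176 = 0  ✓
  Dividing out (λ - 8): p(λ) = (λ - 8)(λ² - 10λ + 22).
Step 3 — remaining eigenvalues from the quadratic λ² - 10λ + 22 = 0:
  Δ = 10² - 4·22 = 100 - 88 = 12,  λ = (10 ± √12)/2 = (10 ± 3.4641)/2 ≈ 6.7321 or 3.2679.
  Sorted: λ_1 = 8,  λ_2 = 6.7321,  λ_3 = 3.2679  (check: sum = 18 = tr ✓).

Step 4 — unit eigenvector for λ_1 = 8: v spans the null space of (Sigma - λ_1 I), whose rows are
  r_1 = (-1, 0, -1),  r_2 = (0, -2, 2),  r_3 = (-1, 2, -3).
  v is orthogonal to every row, so take v ∝ r_1 × r_2 = ((0)·(2) - (-1)·(-2), (-1)·(0) - (-1)·(2), (-1)·(-2) - (0)·(0)) = (-2, 2, 2).
  Rescale (divide by 2; multiply by -1 so the first nonzero entry is positive): u = (1, -1, -1).
  ||u|| = √((1)² + (-1)² + (-1)²) = √(3) ≈ 1.7321,  v_1 = u/||u|| ≈ (0.5774, -0.5774, -0.5774) (||v_1|| = 1).

λ_1 = 8,  λ_2 = 6.7321,  λ_3 = 3.2679;  v_1 ≈ (0.5774, -0.5774, -0.5774)


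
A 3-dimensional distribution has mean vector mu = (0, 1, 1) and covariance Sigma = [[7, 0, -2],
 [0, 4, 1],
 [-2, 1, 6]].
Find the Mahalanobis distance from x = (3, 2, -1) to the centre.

Step 1 — centre the observation: (x - mu) = (3, 1, -2).

Step 2 — invert Sigma (cofactor / det for 3×3, or solve directly):
  Sigma^{-1} = [[0.1586, -0.0138, 0.0552],
 [-0.0138, 0.2621, -0.0483],
 [0.0552, -0.0483, 0.1931]].

Step 3 — form the quadratic (x - mu)^T · Sigma^{-1} · (x - mu):
  Sigma^{-1} · (x - mu) = (0.3517, 0.3172, -0.269).
  (x - mu)^T · [Sigma^{-1} · (x - mu)] = (3)·(0.3517) + (1)·(0.3172) + (-2)·(-0.269) = 1.9103.

Step 4 — take square root: d = √(1.9103) ≈ 1.3822.

d(x, mu) = √(1.9103) ≈ 1.3822


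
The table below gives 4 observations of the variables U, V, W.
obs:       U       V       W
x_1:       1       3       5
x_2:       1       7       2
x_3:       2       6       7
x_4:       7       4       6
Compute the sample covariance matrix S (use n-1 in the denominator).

Step 1 — column means:
  mean(U) = (1 + 1 + 2 + 7) / 4 = 11/4 = 2.75
  mean(V) = (3 + 7 + 6 + 4) / 4 = 20/4 = 5
  mean(W) = (5 + 2 + 7 + 6) / 4 = 20/4 = 5

Step 2 — sample covariance S[i,j] = (1/(n-1)) · Σ_k (x_{k,i} - mean_i) · (x_{k,j} - mean_j), with n-1 = 3.
  S[U,U] = ((-1.75)·(-1.75) + (-1.75)·(-1.75) + (-0.75)·(-0.75) + (4.25)·(4.25)) / 3 = 24.75/3 = 8.25
  S[U,V] = ((-1.75)·(-2) + (-1.75)·(2) + (-0.75)·(1) + (4.25)·(-1)) / 3 = -5/3 = -1.6667
  S[U,W] = ((-1.75)·(0) + (-1.75)·(-3) + (-0.75)·(2) + (4.25)·(1)) / 3 = 8/3 = 2.6667
  S[V,V] = ((-2)·(-2) + (2)·(2) + (1)·(1) + (-1)·(-1)) / 3 = 10/3 = 3.3333
  S[V,W] = ((-2)·(0) + (2)·(-3) + (1)·(2) + (-1)·(1)) / 3 = -5/3 = -1.6667
  S[W,W] = ((0)·(0) + (-3)·(-3) + (2)·(2) + (1)·(1)) / 3 = 14/3 = 4.6667

S is symmetric (S[j,i] = S[i,j]). Assembling:

S = [[8.25, -1.6667, 2.6667],
 [-1.6667, 3.3333, -1.6667],
 [2.6667, -1.6667, 4.6667]]


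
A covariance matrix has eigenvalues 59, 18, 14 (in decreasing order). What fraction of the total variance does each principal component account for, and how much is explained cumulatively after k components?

Step 1 — total variance = trace(Sigma) = Σ λ_i = 59 + 18 + 14 = 91.

Step 2 — fraction explained by component i = λ_i / Σ λ:
  PC1: 59/91 = 0.6484
  PC2: 18/91 = 0.1978
  PC3: 14/91 = 0.1538

Step 3 — cumulative fraction after k components = (λ_1 + ... + λ_k) / Σ λ:
  k = 1: 59/91 = 0.6484
  k = 2: (59 + 18)/91 = 77/91 = 0.8462
  k = 3: (59 + 18 + 14)/91 = 91/91 = 1

Summary (fraction, with percent):

explained: PC1 0.6484 (64.84%), PC2 0.1978 (19.78%), PC3 0.1538 (15.38%);  cumulative: 0.6484, 0.8462, 1


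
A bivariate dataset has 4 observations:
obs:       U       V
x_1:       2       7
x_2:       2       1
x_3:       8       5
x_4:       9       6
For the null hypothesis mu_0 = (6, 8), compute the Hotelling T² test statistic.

Step 1 — sample mean vector:
  mean(U) = (2 + 2 + 8 + 9) / 4 = 21/4 = 5.25
  mean(V) = (7 + 1 + 5 + 6) / 4 = 19/4 = 4.75
  x̄ = (5.25, 4.75),  deviation x̄ - mu_0 = (5.25, 4.75) - (6, 8) = (-0.75, -3.25).

Step 2 — sample covariance matrix, S[i,j] = (1/(n-1)) · Σ_k (x_{k,i} - mean_i) · (x_{k,j} - mean_j), divisor n-1 = 3:
  S[U,U] = ((-3.25)·(-3.25) + (-3.25)·(-3.25) + (2.75)·(2.75) + (3.75)·(3.75)) / 3 = 42.75/3 = 14.25
  S[U,V] = ((-3.25)·(2.25) + (-3.25)·(-3.75) + (2.75)·(0.25) + (3.75)·(1.25)) / 3 = 10.25/3 = 3.4167
  S[V,V] = ((2.25)·(2.25) + (-3.75)·(-3.75) + (0.25)·(0.25) + (1.25)·(1.25)) / 3 = 20.75/3 = 6.9167
  S = [[14.25, 3.4167],
 [3.4167, 6.9167]].

Step 3 — invert S. det(S) = 14.25·6.9167 - (3.4167)² = 86.8889.
  S^{-1} = (1/det) · [[d, -b], [-b, a]] = [[0.0796, -0.0393],
 [-0.0393, 0.164]].

Step 4 — quadratic form (x̄ - mu_0)^T · S^{-1} · (x̄ - mu_0):
  S^{-1} · (x̄ - mu_0) = (0.0681, -0.5035),
  (x̄ - mu_0)^T · [...] = (-0.75)·(0.0681) + (-3.25)·(-0.5035) = 1.5854.

Step 5 — scale by n: T² = 4 · 1.5854 = 6.3414.

T² ≈ 6.3414


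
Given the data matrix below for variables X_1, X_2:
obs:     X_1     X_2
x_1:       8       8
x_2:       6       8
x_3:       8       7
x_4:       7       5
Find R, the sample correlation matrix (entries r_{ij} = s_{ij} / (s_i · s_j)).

Step 1 — column means:
  mean(X_1) = (8 + 6 + 8 + 7) / 4 = 29/4 = 7.25
  mean(X_2) = (8 + 8 + 7 + 5) / 4 = 28/4 = 7

Step 2 — sample variances and covariances s[i,j] = (1/(n-1)) · Σ_k (x_{k,i} - mean_i) · (x_{k,j} - mean_j), with n-1 = 3:
  s[X_1,X_1] = ((0.75)·(0.75) + (-1.25)·(-1.25) + (0.75)·(0.75) + (-0.25)·(-0.25)) / 3 = 2.75/3 = 0.9167
  s[X_1,X_2] = ((0.75)·(1) + (-1.25)·(1) + (0.75)·(0) + (-0.25)·(-2)) / 3 = 0/3 = 0
  s[X_2,X_2] = ((1)·(1) + (1)·(1) + (0)·(0) + (-2)·(-2)) / 3 = 6/3 = 2
  Sample standard deviations s_i = √(s[i,i]):
  s(X_1) = √(0.9167) = 0.9574
  s(X_2) = √(2) = 1.4142

Step 3 — r_{ij} = s_{ij} / (s_i · s_j):
  r[X_1,X_1] = 1 (diagonal).
  r[X_1,X_2] = 0 / (0.9574 · 1.4142) = 0 / 1.354 = 0
  r[X_2,X_2] = 1 (diagonal).

R is symmetric with unit diagonal. Assembling:

R = [[1, 0],
 [0, 1]]


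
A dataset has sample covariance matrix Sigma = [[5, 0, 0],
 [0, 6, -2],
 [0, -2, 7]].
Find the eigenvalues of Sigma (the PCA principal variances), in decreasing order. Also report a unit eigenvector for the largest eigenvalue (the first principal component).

Step 1 — characteristic polynomial p(λ) = det(λI - Sigma) = λ³ - tr·λ² + c_1·λ - det, where tr = trace, c_1 = sum of the principal 2×2 minors, det = det(Sigma):
  tr = 5 + 6 + 7 = 18,
  c_1 = (5·6 - (0)²) + (5·7 - (0)²) + (6·7 - (-2)²) = 30 + 35 + 38 = 103,
  det = 5·(6·7 - (-2)²) - (0)·((0)·7 - (-2)·(0)) + (0)·((0)·(-2) - 6·(0)) = 5·(38) - (0)·(0) + (0)·(0) = 190.
  So p(λ) = λ³ - 18λ² + 103λ - 190.
Step 2 — look for an integer root (rational root theorem: any rational root is an integer divisor of 190). Testing λ = 5:
  p(5) = 125 - 450 + 515 - 190 = 0  ✓
  Dividing out (λ - 5): p(λ) = (λ - 5)(λ² - 13λ + 38).
Step 3 — remaining eigenvalues from the quadratic λ² - 13λ + 38 = 0:
  Δ = 13² - 4·38 = 169 - 152 = 17,  λ = (13 ± √17)/2 = (13 ± 4.1231)/2 ≈ 8.5616 or 4.4384.
  Sorted: λ_1 = 8.5616,  λ_2 = 5,  λ_3 = 4.4384  (check: sum = 18 = tr ✓).

Step 4 — unit eigenvector for λ_1 ≈ 8.5616: v spans the null space of (Sigma - λ_1 I), whose rows are
  r_1 = (-3.5616, 0, 0),  r_2 = (0, -2.5616, -2),  r_3 = (0, -2, -1.5616).
  v is orthogonal to every row, so take v ∝ r_1 × r_2 = ((0)·(-2) - (0)·(-2.5616), (0)·(0) - (-3.5616)·(-2), (-3.5616)·(-2.5616) - (0)·(0)) ≈ (0, -7.1231, 9.1231).
  Rescale (multiply by -1 so the first nonzero entry is positive): u = (0, 7.1231, -9.1231).
  ||u|| = √((0)² + (7.1231)² + (-9.1231)²) = √(133.9697) ≈ 11.5745,  v_1 = u/||u|| ≈ (0, 0.6154, -0.7882) (||v_1|| = 1).

λ_1 = 8.5616,  λ_2 = 5,  λ_3 = 4.4384;  v_1 ≈ (0, 0.6154, -0.7882)


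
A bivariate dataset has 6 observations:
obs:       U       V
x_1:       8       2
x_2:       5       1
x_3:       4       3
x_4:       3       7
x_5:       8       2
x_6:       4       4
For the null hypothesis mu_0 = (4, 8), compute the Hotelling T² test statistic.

Step 1 — sample mean vector:
  mean(U) = (8 + 5 + 4 + 3 + 8 + 4) / 6 = 32/6 = 5.3333
  mean(V) = (2 + 1 + 3 + 7 + 2 + 4) / 6 = 19/6 = 3.1667
  x̄ = (5.3333, 3.1667),  deviation x̄ - mu_0 = (5.3333, 3.1667) - (4, 8) = (1.3333, -4.8333).

Step 2 — sample covariance matrix, S[i,j] = (1/(n-1)) · Σ_k (x_{k,i} - mean_i) · (x_{k,j} - mean_j), divisor n-1 = 5:
  S[U,U] = ((2.6667)·(2.6667) + (-0.3333)·(-0.3333) + (-1.3333)·(-1.3333) + (-2.3333)·(-2.3333) + (2.6667)·(2.6667) + (-1.3333)·(-1.3333)) / 5 = 23.3333/5 = 4.6667
  S[U,V] = ((2.6667)·(-1.1667) + (-0.3333)·(-2.1667) + (-1.3333)·(-0.1667) + (-2.3333)·(3.8333) + (2.6667)·(-1.1667) + (-1.3333)·(0.8333)) / 5 = -15.3333/5 = -3.0667
  S[V,V] = ((-1.1667)·(-1.1667) + (-2.1667)·(-2.1667) + (-0.1667)·(-0.1667) + (3.8333)·(3.8333) + (-1.1667)·(-1.1667) + (0.8333)·(0.8333)) / 5 = 22.8333/5 = 4.5667
  S = [[4.6667, -3.0667],
 [-3.0667, 4.5667]].

Step 3 — invert S. det(S) = 4.6667·4.5667 - (-3.0667)² = 11.9067.
  S^{-1} = (1/det) · [[d, -b], [-b, a]] = [[0.3835, 0.2576],
 [0.2576, 0.3919]].

Step 4 — quadratic form (x̄ - mu_0)^T · S^{-1} · (x̄ - mu_0):
  S^{-1} · (x̄ - mu_0) = (-0.7335, -1.551),
  (x̄ - mu_0)^T · [...] = (1.3333)·(-0.7335) + (-4.8333)·(-1.551) = 6.5183.

Step 5 — scale by n: T² = 6 · 6.5183 = 39.1097.

T² ≈ 39.1097


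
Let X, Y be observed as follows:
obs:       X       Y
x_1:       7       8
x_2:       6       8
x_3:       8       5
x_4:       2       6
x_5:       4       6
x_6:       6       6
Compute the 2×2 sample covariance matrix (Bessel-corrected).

Step 1 — column means:
  mean(X) = (7 + 6 + 8 + 2 + 4 + 6) / 6 = 33/6 = 5.5
  mean(Y) = (8 + 8 + 5 + 6 + 6 + 6) / 6 = 39/6 = 6.5

Step 2 — sample covariance S[i,j] = (1/(n-1)) · Σ_k (x_{k,i} - mean_i) · (x_{k,j} - mean_j), with n-1 = 5.
  S[X,X] = ((1.5)·(1.5) + (0.5)·(0.5) + (2.5)·(2.5) + (-3.5)·(-3.5) + (-1.5)·(-1.5) + (0.5)·(0.5)) / 5 = 23.5/5 = 4.7
  S[X,Y] = ((1.5)·(1.5) + (0.5)·(1.5) + (2.5)·(-1.5) + (-3.5)·(-0.5) + (-1.5)·(-0.5) + (0.5)·(-0.5)) / 5 = 1.5/5 = 0.3
  S[Y,Y] = ((1.5)·(1.5) + (1.5)·(1.5) + (-1.5)·(-1.5) + (-0.5)·(-0.5) + (-0.5)·(-0.5) + (-0.5)·(-0.5)) / 5 = 7.5/5 = 1.5

S is symmetric (S[j,i] = S[i,j]). Assembling:

S = [[4.7, 0.3],
 [0.3, 1.5]]


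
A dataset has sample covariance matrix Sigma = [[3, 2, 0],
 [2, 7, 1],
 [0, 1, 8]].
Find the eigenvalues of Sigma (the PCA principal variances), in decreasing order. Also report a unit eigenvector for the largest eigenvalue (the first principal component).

Step 1 — characteristic polynomial p(λ) = det(λI - Sigma) = λ³ - tr·λ² + c_1·λ - det, where tr = trace, c_1 = sum of the principal 2×2 minors, det = det(Sigma):
  tr = 3 + 7 + 8 = 18,
  c_1 = (3·7 - (2)²) + (3·8 - (0)²) + (7·8 - (1)²) = 17 + 24 + 55 = 96,
  det = 3·(7·8 - (1)²) - (2)·((2)·8 - (1)·(0)) + (0)·((2)·(1) - 7·(0)) = 3·(55) - (2)·(16) + (0)·(2) = 133.
  So p(λ) = λ³ - 18λ² + 96λ - 133.
Step 2 — look for an integer root (rational root theorem: any rational root is an integer divisor of 133). Testing λ = 7:
  p(7) = 343 - 882 + 672 - 133 = 0  ✓
  Dividing out (λ - 7): p(λ) = (λ - 7)(λ² - 11λ + 19).
Step 3 — remaining eigenvalues from the quadratic λ² - 11λ + 19 = 0:
  Δ = 11² - 4·19 = 121 - 76 = 45,  λ = (11 ± √45)/2 = (11 ± 6.7082)/2 ≈ 8.8541 or 2.1459.
  Sorted: λ_1 = 8.8541,  λ_2 = 7,  λ_3 = 2.1459  (check: sum = 18 = tr ✓).

Step 4 — unit eigenvector for λ_1 ≈ 8.8541: v spans the null space of (Sigma - λ_1 I), whose rows are
  r_1 = (-5.8541, 2, 0),  r_2 = (2, -1.8541, 1),  r_3 = (0, 1, -0.8541).
  v is orthogonal to every row, so take v ∝ r_1 × r_2 = ((2)·(1) - (0)·(-1.8541), (0)·(2) - (-5.8541)·(1), (-5.8541)·(-1.8541) - (2)·(2)) ≈ (2, 5.8541, 6.8541).
  Let u = (2, 5.8541, 6.8541).
  ||u|| = √((2)² + (5.8541)² + (6.8541)²) = √(85.2492) ≈ 9.2331,  v_1 = u/||u|| ≈ (0.2166, 0.634, 0.7423) (||v_1|| = 1).

λ_1 = 8.8541,  λ_2 = 7,  λ_3 = 2.1459;  v_1 ≈ (0.2166, 0.634, 0.7423)


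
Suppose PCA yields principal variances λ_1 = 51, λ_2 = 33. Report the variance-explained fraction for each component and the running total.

Step 1 — total variance = trace(Sigma) = Σ λ_i = 51 + 33 = 84.

Step 2 — fraction explained by component i = λ_i / Σ λ:
  PC1: 51/84 = 0.6071
  PC2: 33/84 = 0.3929

Step 3 — cumulative fraction after k components = (λ_1 + ... + λ_k) / Σ λ:
  k = 1: 51/84 = 0.6071
  k = 2: (51 + 33)/84 = 84/84 = 1

Summary (fraction, with percent):

explained: PC1 0.6071 (60.71%), PC2 0.3929 (39.29%);  cumulative: 0.6071, 1


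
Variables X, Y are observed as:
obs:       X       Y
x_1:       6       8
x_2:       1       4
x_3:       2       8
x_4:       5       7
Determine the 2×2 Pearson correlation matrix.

Step 1 — column means:
  mean(X) = (6 + 1 + 2 + 5) / 4 = 14/4 = 3.5
  mean(Y) = (8 + 4 + 8 + 7) / 4 = 27/4 = 6.75

Step 2 — sample variances and covariances s[i,j] = (1/(n-1)) · Σ_k (x_{k,i} - mean_i) · (x_{k,j} - mean_j), with n-1 = 3:
  s[X,X] = ((2.5)·(2.5) + (-2.5)·(-2.5) + (-1.5)·(-1.5) + (1.5)·(1.5)) / 3 = 17/3 = 5.6667
  s[X,Y] = ((2.5)·(1.25) + (-2.5)·(-2.75) + (-1.5)·(1.25) + (1.5)·(0.25)) / 3 = 8.5/3 = 2.8333
  s[Y,Y] = ((1.25)·(1.25) + (-2.75)·(-2.75) + (1.25)·(1.25) + (0.25)·(0.25)) / 3 = 10.75/3 = 3.5833
  Sample standard deviations s_i = √(s[i,i]):
  s(X) = √(5.6667) = 2.3805
  s(Y) = √(3.5833) = 1.893

Step 3 — r_{ij} = s_{ij} / (s_i · s_j):
  r[X,X] = 1 (diagonal).
  r[X,Y] = 2.8333 / (2.3805 · 1.893) = 2.8333 / 4.5062 = 0.6288
  r[Y,Y] = 1 (diagonal).

R is symmetric with unit diagonal. Assembling:

R = [[1, 0.6288],
 [0.6288, 1]]


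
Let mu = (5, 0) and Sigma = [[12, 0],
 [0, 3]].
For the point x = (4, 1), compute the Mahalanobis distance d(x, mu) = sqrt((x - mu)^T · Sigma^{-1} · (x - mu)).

Step 1 — centre the observation: (x - mu) = (-1, 1).

Step 2 — invert Sigma. det(Sigma) = 12·3 - (0)² = 36.
  Sigma^{-1} = (1/det) · [[d, -b], [-b, a]] = [[0.0833, 0],
 [0, 0.3333]].

Step 3 — form the quadratic (x - mu)^T · Sigma^{-1} · (x - mu):
  Sigma^{-1} · (x - mu) = (-0.0833, 0.3333).
  (x - mu)^T · [Sigma^{-1} · (x - mu)] = (-1)·(-0.0833) + (1)·(0.3333) = 0.4167.

Step 4 — take square root: d = √(0.4167) ≈ 0.6455.

d(x, mu) = √(0.4167) ≈ 0.6455


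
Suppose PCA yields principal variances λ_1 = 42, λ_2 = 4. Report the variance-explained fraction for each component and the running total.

Step 1 — total variance = trace(Sigma) = Σ λ_i = 42 + 4 = 46.

Step 2 — fraction explained by component i = λ_i / Σ λ:
  PC1: 42/46 = 0.913
  PC2: 4/46 = 0.087

Step 3 — cumulative fraction after k components = (λ_1 + ... + λ_k) / Σ λ:
  k = 1: 42/46 = 0.913
  k = 2: (42 + 4)/46 = 46/46 = 1

Summary (fraction, with percent):

explained: PC1 0.913 (91.3%), PC2 0.087 (8.7%);  cumulative: 0.913, 1


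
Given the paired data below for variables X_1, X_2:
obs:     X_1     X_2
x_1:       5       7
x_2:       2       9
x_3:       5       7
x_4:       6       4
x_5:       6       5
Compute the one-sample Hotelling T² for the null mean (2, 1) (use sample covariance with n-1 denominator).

Step 1 — sample mean vector:
  mean(X_1) = (5 + 2 + 5 + 6 + 6) / 5 = 24/5 = 4.8
  mean(X_2) = (7 + 9 + 7 + 4 + 5) / 5 = 32/5 = 6.4
  x̄ = (4.8, 6.4),  deviation x̄ - mu_0 = (4.8, 6.4) - (2, 1) = (2.8, 5.4).

Step 2 — sample covariance matrix, S[i,j] = (1/(n-1)) · Σ_k (x_{k,i} - mean_i) · (x_{k,j} - mean_j), divisor n-1 = 4:
  S[X_1,X_1] = ((0.2)·(0.2) + (-2.8)·(-2.8) + (0.2)·(0.2) + (1.2)·(1.2) + (1.2)·(1.2)) / 4 = 10.8/4 = 2.7
  S[X_1,X_2] = ((0.2)·(0.6) + (-2.8)·(2.6) + (0.2)·(0.6) + (1.2)·(-2.4) + (1.2)·(-1.4)) / 4 = -11.6/4 = -2.9
  S[X_2,X_2] = ((0.6)·(0.6) + (2.6)·(2.6) + (0.6)·(0.6) + (-2.4)·(-2.4) + (-1.4)·(-1.4)) / 4 = 15.2/4 = 3.8
  S = [[2.7, -2.9],
 [-2.9, 3.8]].

Step 3 — invert S. det(S) = 2.7·3.8 - (-2.9)² = 1.85.
  S^{-1} = (1/det) · [[d, -b], [-b, a]] = [[2.0541, 1.5676],
 [1.5676, 1.4595]].

Step 4 — quadratic form (x̄ - mu_0)^T · S^{-1} · (x̄ - mu_0):
  S^{-1} · (x̄ - mu_0) = (14.2162, 12.2703),
  (x̄ - mu_0)^T · [...] = (2.8)·(14.2162) + (5.4)·(12.2703) = 106.0649.

Step 5 — scale by n: T² = 5 · 106.0649 = 530.3243.

T² ≈ 530.3243


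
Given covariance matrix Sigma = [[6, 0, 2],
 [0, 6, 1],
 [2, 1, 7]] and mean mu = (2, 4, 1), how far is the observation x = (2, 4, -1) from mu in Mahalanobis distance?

Step 1 — centre the observation: (x - mu) = (0, 0, -2).

Step 2 — invert Sigma (cofactor / det for 3×3, or solve directly):
  Sigma^{-1} = [[0.1847, 0.009, -0.0541],
 [0.009, 0.1712, -0.027],
 [-0.0541, -0.027, 0.1622]].

Step 3 — form the quadratic (x - mu)^T · Sigma^{-1} · (x - mu):
  Sigma^{-1} · (x - mu) = (0.1081, 0.0541, -0.3243).
  (x - mu)^T · [Sigma^{-1} · (x - mu)] = (0)·(0.1081) + (0)·(0.0541) + (-2)·(-0.3243) = 0.6486.

Step 4 — take square root: d = √(0.6486) ≈ 0.8054.

d(x, mu) = √(0.6486) ≈ 0.8054


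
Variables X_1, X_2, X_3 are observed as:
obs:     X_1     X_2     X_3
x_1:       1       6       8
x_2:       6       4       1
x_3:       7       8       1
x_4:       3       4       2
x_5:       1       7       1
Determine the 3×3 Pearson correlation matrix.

Step 1 — column means:
  mean(X_1) = (1 + 6 + 7 + 3 + 1) / 5 = 18/5 = 3.6
  mean(X_2) = (6 + 4 + 8 + 4 + 7) / 5 = 29/5 = 5.8
  mean(X_3) = (8 + 1 + 1 + 2 + 1) / 5 = 13/5 = 2.6

Step 2 — sample variances and covariances s[i,j] = (1/(n-1)) · Σ_k (x_{k,i} - mean_i) · (x_{k,j} - mean_j), with n-1 = 4:
  s[X_1,X_1] = ((-2.6)·(-2.6) + (2.4)·(2.4) + (3.4)·(3.4) + (-0.6)·(-0.6) + (-2.6)·(-2.6)) / 4 = 31.2/4 = 7.8
  s[X_1,X_2] = ((-2.6)·(0.2) + (2.4)·(-1.8) + (3.4)·(2.2) + (-0.6)·(-1.8) + (-2.6)·(1.2)) / 4 = 0.6/4 = 0.15
  s[X_1,X_3] = ((-2.6)·(5.4) + (2.4)·(-1.6) + (3.4)·(-1.6) + (-0.6)·(-0.6) + (-2.6)·(-1.6)) / 4 = -18.8/4 = -4.7
  s[X_2,X_2] = ((0.2)·(0.2) + (-1.8)·(-1.8) + (2.2)·(2.2) + (-1.8)·(-1.8) + (1.2)·(1.2)) / 4 = 12.8/4 = 3.2
  s[X_2,X_3] = ((0.2)·(5.4) + (-1.8)·(-1.6) + (2.2)·(-1.6) + (-1.8)·(-0.6) + (1.2)·(-1.6)) / 4 = -0.4/4 = -0.1
  s[X_3,X_3] = ((5.4)·(5.4) + (-1.6)·(-1.6) + (-1.6)·(-1.6) + (-0.6)·(-0.6) + (-1.6)·(-1.6)) / 4 = 37.2/4 = 9.3
  Sample standard deviations s_i = √(s[i,i]):
  s(X_1) = √(7.8) = 2.7928
  s(X_2) = √(3.2) = 1.7889
  s(X_3) = √(9.3) = 3.0496

Step 3 — r_{ij} = s_{ij} / (s_i · s_j):
  r[X_1,X_1] = 1 (diagonal).
  r[X_1,X_2] = 0.15 / (2.7928 · 1.7889) = 0.15 / 4.996 = 0.03
  r[X_1,X_3] = -4.7 / (2.7928 · 3.0496) = -4.7 / 8.517 = -0.5518
  r[X_2,X_2] = 1 (diagonal).
  r[X_2,X_3] = -0.1 / (1.7889 · 3.0496) = -0.1 / 5.4553 = -0.0183
  r[X_3,X_3] = 1 (diagonal).

R is symmetric with unit diagonal. Assembling:

R = [[1, 0.03, -0.5518],
 [0.03, 1, -0.0183],
 [-0.5518, -0.0183, 1]]


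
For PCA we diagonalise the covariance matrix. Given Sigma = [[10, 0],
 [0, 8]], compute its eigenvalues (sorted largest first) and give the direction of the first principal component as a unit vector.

Step 1 — characteristic polynomial of 2×2 Sigma:
  det(Sigma - λI) = λ² - trace · λ + det = 0.
  trace = 10 + 8 = 18, det = 10·8 - (0)² = 80.
Step 2 — discriminant:
  Δ = trace² - 4·det = 324 - 320 = 4.
Step 3 — eigenvalues:
  λ = (trace ± √Δ)/2 = (18 ± 2)/2,
  λ_1 = 10,  λ_2 = 8.

Step 4 — unit eigenvector for λ_1: Sigma is diagonal, so its eigenvectors are the coordinate axes. λ_1 = 10 is the diagonal entry on the first coordinate axis, hence
  v_1 = (1, 0) (||v_1|| = 1).

λ_1 = 10,  λ_2 = 8;  v_1 ≈ (1, 0)


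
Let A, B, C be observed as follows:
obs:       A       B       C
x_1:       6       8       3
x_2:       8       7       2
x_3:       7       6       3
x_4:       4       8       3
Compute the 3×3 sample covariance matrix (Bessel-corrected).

Step 1 — column means:
  mean(A) = (6 + 8 + 7 + 4) / 4 = 25/4 = 6.25
  mean(B) = (8 + 7 + 6 + 8) / 4 = 29/4 = 7.25
  mean(C) = (3 + 2 + 3 + 3) / 4 = 11/4 = 2.75

Step 2 — sample covariance S[i,j] = (1/(n-1)) · Σ_k (x_{k,i} - mean_i) · (x_{k,j} - mean_j), with n-1 = 3.
  S[A,A] = ((-0.25)·(-0.25) + (1.75)·(1.75) + (0.75)·(0.75) + (-2.25)·(-2.25)) / 3 = 8.75/3 = 2.9167
  S[A,B] = ((-0.25)·(0.75) + (1.75)·(-0.25) + (0.75)·(-1.25) + (-2.25)·(0.75)) / 3 = -3.25/3 = -1.0833
  S[A,C] = ((-0.25)·(0.25) + (1.75)·(-0.75) + (0.75)·(0.25) + (-2.25)·(0.25)) / 3 = -1.75/3 = -0.5833
  S[B,B] = ((0.75)·(0.75) + (-0.25)·(-0.25) + (-1.25)·(-1.25) + (0.75)·(0.75)) / 3 = 2.75/3 = 0.9167
  S[B,C] = ((0.75)·(0.25) + (-0.25)·(-0.75) + (-1.25)·(0.25) + (0.75)·(0.25)) / 3 = 0.25/3 = 0.0833
  S[C,C] = ((0.25)·(0.25) + (-0.75)·(-0.75) + (0.25)·(0.25) + (0.25)·(0.25)) / 3 = 0.75/3 = 0.25

S is symmetric (S[j,i] = S[i,j]). Assembling:

S = [[2.9167, -1.0833, -0.5833],
 [-1.0833, 0.9167, 0.0833],
 [-0.5833, 0.0833, 0.25]]


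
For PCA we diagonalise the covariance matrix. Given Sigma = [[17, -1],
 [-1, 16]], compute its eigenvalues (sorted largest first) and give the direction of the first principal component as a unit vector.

Step 1 — characteristic polynomial of 2×2 Sigma:
  det(Sigma - λI) = λ² - trace · λ + det = 0.
  trace = 17 + 16 = 33, det = 17·16 - (-1)² = 271.
Step 2 — discriminant:
  Δ = trace² - 4·det = 1089 - 1084 = 5.
Step 3 — eigenvalues:
  λ = (trace ± √Δ)/2 = (33 ± 2.2361)/2,
  λ_1 = 17.618,  λ_2 = 15.382.

Step 4 — unit eigenvector for λ_1: solve (Sigma - λ_1 I)v = 0. First row:
  (17 - 17.618)·v_x + (-1)·v_y = 0, i.e. (-0.618)·v_x + (-1)·v_y = 0,
  so v ∝ (b, λ_1 - a) = (-1, 0.618); multiply by -1 so the first entry is positive: u = (1, -0.618).
  ||u|| = √((1)² + (-0.618)²) = √(1.382) ≈ 1.1756,
  v_1 = u/||u|| ≈ (0.8507, -0.5257) (||v_1|| = 1).

λ_1 = 17.618,  λ_2 = 15.382;  v_1 ≈ (0.8507, -0.5257)


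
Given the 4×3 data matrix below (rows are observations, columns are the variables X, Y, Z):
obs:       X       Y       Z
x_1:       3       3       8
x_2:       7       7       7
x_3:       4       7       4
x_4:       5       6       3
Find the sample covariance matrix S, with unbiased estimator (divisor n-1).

Step 1 — column means:
  mean(X) = (3 + 7 + 4 + 5) / 4 = 19/4 = 4.75
  mean(Y) = (3 + 7 + 7 + 6) / 4 = 23/4 = 5.75
  mean(Z) = (8 + 7 + 4 + 3) / 4 = 22/4 = 5.5

Step 2 — sample covariance S[i,j] = (1/(n-1)) · Σ_k (x_{k,i} - mean_i) · (x_{k,j} - mean_j), with n-1 = 3.
  S[X,X] = ((-1.75)·(-1.75) + (2.25)·(2.25) + (-0.75)·(-0.75) + (0.25)·(0.25)) / 3 = 8.75/3 = 2.9167
  S[X,Y] = ((-1.75)·(-2.75) + (2.25)·(1.25) + (-0.75)·(1.25) + (0.25)·(0.25)) / 3 = 6.75/3 = 2.25
  S[X,Z] = ((-1.75)·(2.5) + (2.25)·(1.5) + (-0.75)·(-1.5) + (0.25)·(-2.5)) / 3 = -0.5/3 = -0.1667
  S[Y,Y] = ((-2.75)·(-2.75) + (1.25)·(1.25) + (1.25)·(1.25) + (0.25)·(0.25)) / 3 = 10.75/3 = 3.5833
  S[Y,Z] = ((-2.75)·(2.5) + (1.25)·(1.5) + (1.25)·(-1.5) + (0.25)·(-2.5)) / 3 = -7.5/3 = -2.5
  S[Z,Z] = ((2.5)·(2.5) + (1.5)·(1.5) + (-1.5)·(-1.5) + (-2.5)·(-2.5)) / 3 = 17/3 = 5.6667

S is symmetric (S[j,i] = S[i,j]). Assembling:

S = [[2.9167, 2.25, -0.1667],
 [2.25, 3.5833, -2.5],
 [-0.1667, -2.5, 5.6667]]


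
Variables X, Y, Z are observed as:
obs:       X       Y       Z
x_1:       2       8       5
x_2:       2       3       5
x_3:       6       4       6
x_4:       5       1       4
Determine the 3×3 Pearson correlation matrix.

Step 1 — column means:
  mean(X) = (2 + 2 + 6 + 5) / 4 = 15/4 = 3.75
  mean(Y) = (8 + 3 + 4 + 1) / 4 = 16/4 = 4
  mean(Z) = (5 + 5 + 6 + 4) / 4 = 20/4 = 5

Step 2 — sample variances and covariances s[i,j] = (1/(n-1)) · Σ_k (x_{k,i} - mean_i) · (x_{k,j} - mean_j), with n-1 = 3:
  s[X,X] = ((-1.75)·(-1.75) + (-1.75)·(-1.75) + (2.25)·(2.25) + (1.25)·(1.25)) / 3 = 12.75/3 = 4.25
  s[X,Y] = ((-1.75)·(4) + (-1.75)·(-1) + (2.25)·(0) + (1.25)·(-3)) / 3 = -9/3 = -3
  s[X,Z] = ((-1.75)·(0) + (-1.75)·(0) + (2.25)·(1) + (1.25)·(-1)) / 3 = 1/3 = 0.3333
  s[Y,Y] = ((4)·(4) + (-1)·(-1) + (0)·(0) + (-3)·(-3)) / 3 = 26/3 = 8.6667
  s[Y,Z] = ((4)·(0) + (-1)·(0) + (0)·(1) + (-3)·(-1)) / 3 = 3/3 = 1
  s[Z,Z] = ((0)·(0) + (0)·(0) + (1)·(1) + (-1)·(-1)) / 3 = 2/3 = 0.6667
  Sample standard deviations s_i = √(s[i,i]):
  s(X) = √(4.25) = 2.0616
  s(Y) = √(8.6667) = 2.9439
  s(Z) = √(0.6667) = 0.8165

Step 3 — r_{ij} = s_{ij} / (s_i · s_j):
  r[X,X] = 1 (diagonal).
  r[X,Y] = -3 / (2.0616 · 2.9439) = -3 / 6.069 = -0.4943
  r[X,Z] = 0.3333 / (2.0616 · 0.8165) = 0.3333 / 1.6833 = 0.198
  r[Y,Y] = 1 (diagonal).
  r[Y,Z] = 1 / (2.9439 · 0.8165) = 1 / 2.4037 = 0.416
  r[Z,Z] = 1 (diagonal).

R is symmetric with unit diagonal. Assembling:

R = [[1, -0.4943, 0.198],
 [-0.4943, 1, 0.416],
 [0.198, 0.416, 1]]


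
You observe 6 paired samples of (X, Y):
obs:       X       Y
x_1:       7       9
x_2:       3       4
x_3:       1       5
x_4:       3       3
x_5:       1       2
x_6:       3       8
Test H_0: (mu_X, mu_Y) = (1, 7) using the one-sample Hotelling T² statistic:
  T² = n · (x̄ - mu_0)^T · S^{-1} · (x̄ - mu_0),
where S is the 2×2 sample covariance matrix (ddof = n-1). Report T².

Step 1 — sample mean vector:
  mean(X) = (7 + 3 + 1 + 3 + 1 + 3) / 6 = 18/6 = 3
  mean(Y) = (9 + 4 + 5 + 3 + 2 + 8) / 6 = 31/6 = 5.1667
  x̄ = (3, 5.1667),  deviation x̄ - mu_0 = (3, 5.1667) - (1, 7) = (2, -1.8333).

Step 2 — sample covariance matrix, S[i,j] = (1/(n-1)) · Σ_k (x_{k,i} - mean_i) · (x_{k,j} - mean_j), divisor n-1 = 5:
  S[X,X] = ((4)·(4) + (0)·(0) + (-2)·(-2) + (0)·(0) + (-2)·(-2) + (0)·(0)) / 5 = 24/5 = 4.8
  S[X,Y] = ((4)·(3.8333) + (0)·(-1.1667) + (-2)·(-0.1667) + (0)·(-2.1667) + (-2)·(-3.1667) + (0)·(2.8333)) / 5 = 22/5 = 4.4
  S[Y,Y] = ((3.8333)·(3.8333) + (-1.1667)·(-1.1667) + (-0.1667)·(-0.1667) + (-2.1667)·(-2.1667) + (-3.1667)·(-3.1667) + (2.8333)·(2.8333)) / 5 = 38.8333/5 = 7.7667
  S = [[4.8, 4.4],
 [4.4, 7.7667]].

Step 3 — invert S. det(S) = 4.8·7.7667 - (4.4)² = 17.92.
  S^{-1} = (1/det) · [[d, -b], [-b, a]] = [[0.4334, -0.2455],
 [-0.2455, 0.2679]].

Step 4 — quadratic form (x̄ - mu_0)^T · S^{-1} · (x̄ - mu_0):
  S^{-1} · (x̄ - mu_0) = (1.317, -0.9821),
  (x̄ - mu_0)^T · [...] = (2)·(1.317) + (-1.8333)·(-0.9821) = 4.4345.

Step 5 — scale by n: T² = 6 · 4.4345 = 26.6071.

T² ≈ 26.6071


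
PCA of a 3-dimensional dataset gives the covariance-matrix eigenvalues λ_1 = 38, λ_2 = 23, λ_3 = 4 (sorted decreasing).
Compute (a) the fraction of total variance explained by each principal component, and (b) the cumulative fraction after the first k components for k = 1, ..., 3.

Step 1 — total variance = trace(Sigma) = Σ λ_i = 38 + 23 + 4 = 65.

Step 2 — fraction explained by component i = λ_i / Σ λ:
  PC1: 38/65 = 0.5846
  PC2: 23/65 = 0.3538
  PC3: 4/65 = 0.0615

Step 3 — cumulative fraction after k components = (λ_1 + ... + λ_k) / Σ λ:
  k = 1: 38/65 = 0.5846
  k = 2: (38 + 23)/65 = 61/65 = 0.9385
  k = 3: (38 + 23 + 4)/65 = 65/65 = 1

Summary (fraction, with percent):

explained: PC1 0.5846 (58.46%), PC2 0.3538 (35.38%), PC3 0.0615 (6.15%);  cumulative: 0.5846, 0.9385, 1


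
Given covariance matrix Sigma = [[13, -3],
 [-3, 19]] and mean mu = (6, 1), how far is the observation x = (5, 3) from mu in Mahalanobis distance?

Step 1 — centre the observation: (x - mu) = (-1, 2).

Step 2 — invert Sigma. det(Sigma) = 13·19 - (-3)² = 238.
  Sigma^{-1} = (1/det) · [[d, -b], [-b, a]] = [[0.0798, 0.0126],
 [0.0126, 0.0546]].

Step 3 — form the quadratic (x - mu)^T · Sigma^{-1} · (x - mu):
  Sigma^{-1} · (x - mu) = (-0.0546, 0.0966).
  (x - mu)^T · [Sigma^{-1} · (x - mu)] = (-1)·(-0.0546) + (2)·(0.0966) = 0.2479.

Step 4 — take square root: d = √(0.2479) ≈ 0.4979.

d(x, mu) = √(0.2479) ≈ 0.4979


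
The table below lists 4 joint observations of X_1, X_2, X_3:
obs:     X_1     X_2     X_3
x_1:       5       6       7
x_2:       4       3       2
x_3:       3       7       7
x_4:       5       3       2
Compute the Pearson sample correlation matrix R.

Step 1 — column means:
  mean(X_1) = (5 + 4 + 3 + 5) / 4 = 17/4 = 4.25
  mean(X_2) = (6 + 3 + 7 + 3) / 4 = 19/4 = 4.75
  mean(X_3) = (7 + 2 + 7 + 2) / 4 = 18/4 = 4.5

Step 2 — sample variances and covariances s[i,j] = (1/(n-1)) · Σ_k (x_{k,i} - mean_i) · (x_{k,j} - mean_j), with n-1 = 3:
  s[X_1,X_1] = ((0.75)·(0.75) + (-0.25)·(-0.25) + (-1.25)·(-1.25) + (0.75)·(0.75)) / 3 = 2.75/3 = 0.9167
  s[X_1,X_2] = ((0.75)·(1.25) + (-0.25)·(-1.75) + (-1.25)·(2.25) + (0.75)·(-1.75)) / 3 = -2.75/3 = -0.9167
  s[X_1,X_3] = ((0.75)·(2.5) + (-0.25)·(-2.5) + (-1.25)·(2.5) + (0.75)·(-2.5)) / 3 = -2.5/3 = -0.8333
  s[X_2,X_2] = ((1.25)·(1.25) + (-1.75)·(-1.75) + (2.25)·(2.25) + (-1.75)·(-1.75)) / 3 = 12.75/3 = 4.25
  s[X_2,X_3] = ((1.25)·(2.5) + (-1.75)·(-2.5) + (2.25)·(2.5) + (-1.75)·(-2.5)) / 3 = 17.5/3 = 5.8333
  s[X_3,X_3] = ((2.5)·(2.5) + (-2.5)·(-2.5) + (2.5)·(2.5) + (-2.5)·(-2.5)) / 3 = 25/3 = 8.3333
  Sample standard deviations s_i = √(s[i,i]):
  s(X_1) = √(0.9167) = 0.9574
  s(X_2) = √(4.25) = 2.0616
  s(X_3) = √(8.3333) = 2.8868

Step 3 — r_{ij} = s_{ij} / (s_i · s_j):
  r[X_1,X_1] = 1 (diagonal).
  r[X_1,X_2] = -0.9167 / (0.9574 · 2.0616) = -0.9167 / 1.9738 = -0.4644
  r[X_1,X_3] = -0.8333 / (0.9574 · 2.8868) = -0.8333 / 2.7639 = -0.3015
  r[X_2,X_2] = 1 (diagonal).
  r[X_2,X_3] = 5.8333 / (2.0616 · 2.8868) = 5.8333 / 5.9512 = 0.9802
  r[X_3,X_3] = 1 (diagonal).

R is symmetric with unit diagonal. Assembling:

R = [[1, -0.4644, -0.3015],
 [-0.4644, 1, 0.9802],
 [-0.3015, 0.9802, 1]]
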